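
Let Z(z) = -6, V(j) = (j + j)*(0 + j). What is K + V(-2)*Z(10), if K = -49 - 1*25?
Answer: -122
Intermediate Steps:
V(j) = 2*j² (V(j) = (2*j)*j = 2*j²)
K = -74 (K = -49 - 25 = -74)
K + V(-2)*Z(10) = -74 + (2*(-2)²)*(-6) = -74 + (2*4)*(-6) = -74 + 8*(-6) = -74 - 48 = -122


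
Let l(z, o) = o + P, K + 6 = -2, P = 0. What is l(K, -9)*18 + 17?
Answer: -145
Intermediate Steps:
K = -8 (K = -6 - 2 = -8)
l(z, o) = o (l(z, o) = o + 0 = o)
l(K, -9)*18 + 17 = -9*18 + 17 = -162 + 17 = -145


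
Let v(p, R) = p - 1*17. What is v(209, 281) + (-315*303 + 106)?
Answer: -95147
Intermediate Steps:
v(p, R) = -17 + p (v(p, R) = p - 17 = -17 + p)
v(209, 281) + (-315*303 + 106) = (-17 + 209) + (-315*303 + 106) = 192 + (-95445 + 106) = 192 - 95339 = -95147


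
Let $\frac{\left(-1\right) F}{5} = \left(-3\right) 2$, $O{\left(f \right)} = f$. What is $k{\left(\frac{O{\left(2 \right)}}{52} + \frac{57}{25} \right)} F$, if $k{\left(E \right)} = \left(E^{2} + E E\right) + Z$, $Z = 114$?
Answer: $\frac{79060647}{21125} \approx 3742.5$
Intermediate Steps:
$k{\left(E \right)} = 114 + 2 E^{2}$ ($k{\left(E \right)} = \left(E^{2} + E E\right) + 114 = \left(E^{2} + E^{2}\right) + 114 = 2 E^{2} + 114 = 114 + 2 E^{2}$)
$F = 30$ ($F = - 5 \left(\left(-3\right) 2\right) = \left(-5\right) \left(-6\right) = 30$)
$k{\left(\frac{O{\left(2 \right)}}{52} + \frac{57}{25} \right)} F = \left(114 + 2 \left(\frac{2}{52} + \frac{57}{25}\right)^{2}\right) 30 = \left(114 + 2 \left(2 \cdot \frac{1}{52} + 57 \cdot \frac{1}{25}\right)^{2}\right) 30 = \left(114 + 2 \left(\frac{1}{26} + \frac{57}{25}\right)^{2}\right) 30 = \left(114 + 2 \left(\frac{1507}{650}\right)^{2}\right) 30 = \left(114 + 2 \cdot \frac{2271049}{422500}\right) 30 = \left(114 + \frac{2271049}{211250}\right) 30 = \frac{26353549}{211250} \cdot 30 = \frac{79060647}{21125}$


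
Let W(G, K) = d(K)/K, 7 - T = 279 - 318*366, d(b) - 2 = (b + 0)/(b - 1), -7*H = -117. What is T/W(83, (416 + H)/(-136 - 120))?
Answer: -60557848923/810944 ≈ -74676.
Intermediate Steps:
H = 117/7 (H = -⅐*(-117) = 117/7 ≈ 16.714)
d(b) = 2 + b/(-1 + b) (d(b) = 2 + (b + 0)/(b - 1) = 2 + b/(-1 + b))
T = 116116 (T = 7 - (279 - 318*366) = 7 - (279 - 116388) = 7 - 1*(-116109) = 7 + 116109 = 116116)
W(G, K) = (-2 + 3*K)/(K*(-1 + K)) (W(G, K) = ((-2 + 3*K)/(-1 + K))/K = (-2 + 3*K)/(K*(-1 + K)))
T/W(83, (416 + H)/(-136 - 120)) = 116116/(((-2 + 3*((416 + 117/7)/(-136 - 120)))/((((416 + 117/7)/(-136 - 120)))*(-1 + (416 + 117/7)/(-136 - 120))))) = 116116/(((-2 + 3*((3029/7)/(-256)))/((((3029/7)/(-256)))*(-1 + (3029/7)/(-256))))) = 116116/(((-2 + 3*((3029/7)*(-1/256)))/((((3029/7)*(-1/256)))*(-1 + (3029/7)*(-1/256))))) = 116116/(((-2 + 3*(-3029/1792))/((-3029/1792)*(-1 - 3029/1792)))) = 116116/((-1792*(-2 - 9087/1792)/(3029*(-4821/1792)))) = 116116/((-1792/3029*(-1792/4821)*(-12671/1792))) = 116116/(-22706432/14602809) = 116116*(-14602809/22706432) = -60557848923/810944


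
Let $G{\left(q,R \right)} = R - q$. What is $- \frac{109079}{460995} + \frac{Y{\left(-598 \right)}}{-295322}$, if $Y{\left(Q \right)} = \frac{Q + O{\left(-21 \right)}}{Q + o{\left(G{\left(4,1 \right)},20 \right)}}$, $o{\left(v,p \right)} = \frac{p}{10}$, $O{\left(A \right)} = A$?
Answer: $- \frac{19199488704953}{81140611372440} \approx -0.23662$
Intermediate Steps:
$o{\left(v,p \right)} = \frac{p}{10}$
$Y{\left(Q \right)} = \frac{-21 + Q}{2 + Q}$ ($Y{\left(Q \right)} = \frac{Q - 21}{Q + \frac{1}{10} \cdot 20} = \frac{-21 + Q}{Q + 2} = \frac{-21 + Q}{2 + Q}$)
$- \frac{109079}{460995} + \frac{Y{\left(-598 \right)}}{-295322} = - \frac{109079}{460995} + \frac{\frac{1}{2 - 598} \left(-21 - 598\right)}{-295322} = \left(-109079\right) \frac{1}{460995} + \frac{1}{-596} \left(-619\right) \left(- \frac{1}{295322}\right) = - \frac{109079}{460995} + \left(- \frac{1}{596}\right) \left(-619\right) \left(- \frac{1}{295322}\right) = - \frac{109079}{460995} + \frac{619}{596} \left(- \frac{1}{295322}\right) = - \frac{109079}{460995} - \frac{619}{176011912} = - \frac{19199488704953}{81140611372440}$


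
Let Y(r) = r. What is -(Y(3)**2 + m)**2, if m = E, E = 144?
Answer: -23409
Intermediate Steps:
m = 144
-(Y(3)**2 + m)**2 = -(3**2 + 144)**2 = -(9 + 144)**2 = -1*153**2 = -1*23409 = -23409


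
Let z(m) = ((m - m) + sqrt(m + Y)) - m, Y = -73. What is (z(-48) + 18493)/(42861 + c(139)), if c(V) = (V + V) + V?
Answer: 18541/43278 + 11*I/43278 ≈ 0.42842 + 0.00025417*I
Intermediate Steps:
z(m) = sqrt(-73 + m) - m (z(m) = ((m - m) + sqrt(m - 73)) - m = (0 + sqrt(-73 + m)) - m = sqrt(-73 + m) - m)
c(V) = 3*V (c(V) = 2*V + V = 3*V)
(z(-48) + 18493)/(42861 + c(139)) = ((sqrt(-73 - 48) - 1*(-48)) + 18493)/(42861 + 3*139) = ((sqrt(-121) + 48) + 18493)/(42861 + 417) = ((11*I + 48) + 18493)/43278 = ((48 + 11*I) + 18493)*(1/43278) = (18541 + 11*I)*(1/43278) = 18541/43278 + 11*I/43278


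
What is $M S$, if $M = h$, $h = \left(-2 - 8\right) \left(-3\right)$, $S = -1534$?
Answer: $-46020$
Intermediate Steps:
$h = 30$ ($h = \left(-10\right) \left(-3\right) = 30$)
$M = 30$
$M S = 30 \left(-1534\right) = -46020$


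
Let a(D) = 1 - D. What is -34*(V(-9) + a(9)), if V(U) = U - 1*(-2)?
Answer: 510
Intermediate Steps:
V(U) = 2 + U (V(U) = U + 2 = 2 + U)
-34*(V(-9) + a(9)) = -34*((2 - 9) + (1 - 1*9)) = -34*(-7 + (1 - 9)) = -34*(-7 - 8) = -34*(-15) = 510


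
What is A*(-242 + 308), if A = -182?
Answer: -12012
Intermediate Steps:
A*(-242 + 308) = -182*(-242 + 308) = -182*66 = -12012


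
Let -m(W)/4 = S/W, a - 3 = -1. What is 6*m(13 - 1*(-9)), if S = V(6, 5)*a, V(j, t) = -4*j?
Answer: 576/11 ≈ 52.364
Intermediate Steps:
a = 2 (a = 3 - 1 = 2)
S = -48 (S = -4*6*2 = -24*2 = -48)
m(W) = 192/W (m(W) = -(-192)/W = 192/W)
6*m(13 - 1*(-9)) = 6*(192/(13 - 1*(-9))) = 6*(192/(13 + 9)) = 6*(192/22) = 6*(192*(1/22)) = 6*(96/11) = 576/11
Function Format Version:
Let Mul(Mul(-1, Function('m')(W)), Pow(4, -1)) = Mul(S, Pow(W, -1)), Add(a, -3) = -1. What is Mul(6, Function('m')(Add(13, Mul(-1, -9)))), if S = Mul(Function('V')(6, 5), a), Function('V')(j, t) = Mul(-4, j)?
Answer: Rational(576, 11) ≈ 52.364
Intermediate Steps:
a = 2 (a = Add(3, -1) = 2)
S = -48 (S = Mul(Mul(-4, 6), 2) = Mul(-24, 2) = -48)
Function('m')(W) = Mul(192, Pow(W, -1)) (Function('m')(W) = Mul(-4, Mul(-48, Pow(W, -1))) = Mul(192, Pow(W, -1)))
Mul(6, Function('m')(Add(13, Mul(-1, -9)))) = Mul(6, Mul(192, Pow(Add(13, Mul(-1, -9)), -1))) = Mul(6, Mul(192, Pow(Add(13, 9), -1))) = Mul(6, Mul(192, Pow(22, -1))) = Mul(6, Mul(192, Rational(1, 22))) = Mul(6, Rational(96, 11)) = Rational(576, 11)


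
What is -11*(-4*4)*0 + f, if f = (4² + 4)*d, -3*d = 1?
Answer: -20/3 ≈ -6.6667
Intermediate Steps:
d = -⅓ (d = -⅓*1 = -⅓ ≈ -0.33333)
f = -20/3 (f = (4² + 4)*(-⅓) = (16 + 4)*(-⅓) = 20*(-⅓) = -20/3 ≈ -6.6667)
-11*(-4*4)*0 + f = -11*(-4*4)*0 - 20/3 = -(-176)*0 - 20/3 = -11*0 - 20/3 = 0 - 20/3 = -20/3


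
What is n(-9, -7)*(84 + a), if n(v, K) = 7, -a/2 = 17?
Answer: 350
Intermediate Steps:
a = -34 (a = -2*17 = -34)
n(-9, -7)*(84 + a) = 7*(84 - 34) = 7*50 = 350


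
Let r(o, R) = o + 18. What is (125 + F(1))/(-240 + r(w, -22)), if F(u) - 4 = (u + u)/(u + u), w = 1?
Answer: -10/17 ≈ -0.58823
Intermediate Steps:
r(o, R) = 18 + o
F(u) = 5 (F(u) = 4 + (u + u)/(u + u) = 4 + (2*u)/((2*u)) = 4 + (2*u)*(1/(2*u)) = 4 + 1 = 5)
(125 + F(1))/(-240 + r(w, -22)) = (125 + 5)/(-240 + (18 + 1)) = 130/(-240 + 19) = 130/(-221) = 130*(-1/221) = -10/17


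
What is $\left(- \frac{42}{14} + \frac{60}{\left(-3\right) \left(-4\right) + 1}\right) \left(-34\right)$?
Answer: $- \frac{714}{13} \approx -54.923$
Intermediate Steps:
$\left(- \frac{42}{14} + \frac{60}{\left(-3\right) \left(-4\right) + 1}\right) \left(-34\right) = \left(\left(-42\right) \frac{1}{14} + \frac{60}{12 + 1}\right) \left(-34\right) = \left(-3 + \frac{60}{13}\right) \left(-34\right) = \frac{21}{13} \left(-34\right) = - \frac{714}{13}$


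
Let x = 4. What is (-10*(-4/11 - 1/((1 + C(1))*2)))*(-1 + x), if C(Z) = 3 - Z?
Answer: 175/11 ≈ 15.909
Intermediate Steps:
(-10*(-4/11 - 1/((1 + C(1))*2)))*(-1 + x) = (-10*(-4/11 - 1/((1 + (3 - 1*1))*2)))*(-1 + 4) = -10*(-4*1/11 - 1/((1 + (3 - 1))*2))*3 = -10*(-4/11 - 1/((1 + 2)*2))*3 = -10*(-4/11 - 1/(3*2))*3 = -10*(-4/11 - 1/6)*3 = -10*(-4/11 - 1*⅙)*3 = -10*(-4/11 - ⅙)*3 = -10*(-35/66)*3 = (175/33)*3 = 175/11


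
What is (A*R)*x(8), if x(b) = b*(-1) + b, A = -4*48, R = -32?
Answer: 0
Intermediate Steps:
A = -192
x(b) = 0 (x(b) = -b + b = 0)
(A*R)*x(8) = -192*(-32)*0 = 6144*0 = 0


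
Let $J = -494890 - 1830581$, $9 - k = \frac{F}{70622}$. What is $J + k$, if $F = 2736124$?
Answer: $- \frac{82115756744}{35311} \approx -2.3255 \cdot 10^{6}$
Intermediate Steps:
$k = - \frac{1050263}{35311}$ ($k = 9 - \frac{2736124}{70622} = 9 - 2736124 \cdot \frac{1}{70622} = 9 - \frac{1368062}{35311} = - \frac{1050263}{35311} \approx -29.743$)
$J = -2325471$
$J + k = -2325471 - \frac{1050263}{35311} = - \frac{82115756744}{35311}$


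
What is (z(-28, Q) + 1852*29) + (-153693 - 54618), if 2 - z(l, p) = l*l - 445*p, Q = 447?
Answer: 43530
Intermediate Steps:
z(l, p) = 2 - l**2 + 445*p (z(l, p) = 2 - (l*l - 445*p) = 2 - (l**2 - 445*p) = 2 + (-l**2 + 445*p) = 2 - l**2 + 445*p)
(z(-28, Q) + 1852*29) + (-153693 - 54618) = ((2 - 1*(-28)**2 + 445*447) + 1852*29) + (-153693 - 54618) = ((2 - 1*784 + 198915) + 53708) - 208311 = ((2 - 784 + 198915) + 53708) - 208311 = (198133 + 53708) - 208311 = 251841 - 208311 = 43530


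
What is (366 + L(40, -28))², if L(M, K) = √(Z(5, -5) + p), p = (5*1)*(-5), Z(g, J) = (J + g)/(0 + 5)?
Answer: 133931 + 3660*I ≈ 1.3393e+5 + 3660.0*I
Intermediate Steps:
Z(g, J) = J/5 + g/5 (Z(g, J) = (J + g)/5 = (J + g)*(⅕) = J/5 + g/5)
p = -25 (p = 5*(-5) = -25)
L(M, K) = 5*I (L(M, K) = √(((⅕)*(-5) + (⅕)*5) - 25) = √((-1 + 1) - 25) = √(0 - 25) = √(-25) = 5*I)
(366 + L(40, -28))² = (366 + 5*I)²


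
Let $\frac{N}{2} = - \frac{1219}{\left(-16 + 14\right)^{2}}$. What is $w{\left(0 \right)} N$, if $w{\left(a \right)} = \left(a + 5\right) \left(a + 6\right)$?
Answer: $-18285$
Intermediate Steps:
$w{\left(a \right)} = \left(5 + a\right) \left(6 + a\right)$
$N = - \frac{1219}{2}$ ($N = 2 \left(- \frac{1219}{\left(-16 + 14\right)^{2}}\right) = 2 \left(- \frac{1219}{\left(-2\right)^{2}}\right) = 2 \left(- \frac{1219}{4}\right) = - \frac{1219}{2} \approx -609.5$)
$w{\left(0 \right)} N = \left(30 + 0^{2} + 11 \cdot 0\right) \left(- \frac{1219}{2}\right) = \left(30 + 0 + 0\right) \left(- \frac{1219}{2}\right) = 30 \left(- \frac{1219}{2}\right) = -18285$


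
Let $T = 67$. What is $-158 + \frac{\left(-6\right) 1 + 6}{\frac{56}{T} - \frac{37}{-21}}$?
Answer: $-158$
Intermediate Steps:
$-158 + \frac{\left(-6\right) 1 + 6}{\frac{56}{T} - \frac{37}{-21}} = -158 + \frac{\left(-6\right) 1 + 6}{\frac{56}{67} - \frac{37}{-21}} = -158 + \frac{-6 + 6}{56 \cdot \frac{1}{67} - - \frac{37}{21}} = -158 + \frac{1}{\frac{56}{67} + \frac{37}{21}} \cdot 0 = -158 + \frac{1}{\frac{3655}{1407}} \cdot 0 = -158 + \frac{1407}{3655} \cdot 0 = -158 + 0 = -158$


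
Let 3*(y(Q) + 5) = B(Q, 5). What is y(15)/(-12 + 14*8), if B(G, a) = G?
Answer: 0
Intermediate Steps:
y(Q) = -5 + Q/3
y(15)/(-12 + 14*8) = (-5 + (1/3)*15)/(-12 + 14*8) = (-5 + 5)/(-12 + 112) = 0/100 = 0*(1/100) = 0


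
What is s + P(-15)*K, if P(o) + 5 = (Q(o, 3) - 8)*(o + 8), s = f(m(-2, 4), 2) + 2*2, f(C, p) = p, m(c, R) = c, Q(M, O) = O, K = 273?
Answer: 8196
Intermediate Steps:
s = 6 (s = 2 + 2*2 = 2 + 4 = 6)
P(o) = -45 - 5*o (P(o) = -5 + (3 - 8)*(o + 8) = -5 - 5*(8 + o) = -5 + (-40 - 5*o) = -45 - 5*o)
s + P(-15)*K = 6 + (-45 - 5*(-15))*273 = 6 + (-45 + 75)*273 = 6 + 30*273 = 6 + 8190 = 8196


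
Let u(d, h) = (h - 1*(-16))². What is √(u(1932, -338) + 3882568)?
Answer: 2*√996563 ≈ 1996.6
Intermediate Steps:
u(d, h) = (16 + h)² (u(d, h) = (h + 16)² = (16 + h)²)
√(u(1932, -338) + 3882568) = √((16 - 338)² + 3882568) = √((-322)² + 3882568) = √(103684 + 3882568) = √3986252 = 2*√996563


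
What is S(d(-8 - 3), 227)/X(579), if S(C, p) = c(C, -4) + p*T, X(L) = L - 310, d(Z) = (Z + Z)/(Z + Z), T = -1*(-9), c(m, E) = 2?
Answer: 2045/269 ≈ 7.6022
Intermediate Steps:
T = 9
d(Z) = 1 (d(Z) = (2*Z)/((2*Z)) = (2*Z)*(1/(2*Z)) = 1)
X(L) = -310 + L
S(C, p) = 2 + 9*p (S(C, p) = 2 + p*9 = 2 + 9*p)
S(d(-8 - 3), 227)/X(579) = (2 + 9*227)/(-310 + 579) = (2 + 2043)/269 = 2045*(1/269) = 2045/269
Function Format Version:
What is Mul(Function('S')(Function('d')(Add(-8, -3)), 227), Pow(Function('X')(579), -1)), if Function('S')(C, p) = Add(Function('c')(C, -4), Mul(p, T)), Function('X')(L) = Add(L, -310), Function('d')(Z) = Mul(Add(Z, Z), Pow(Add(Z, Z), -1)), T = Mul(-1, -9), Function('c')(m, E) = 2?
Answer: Rational(2045, 269) ≈ 7.6022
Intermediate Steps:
T = 9
Function('d')(Z) = 1 (Function('d')(Z) = Mul(Mul(2, Z), Pow(Mul(2, Z), -1)) = Mul(Mul(2, Z), Mul(Rational(1, 2), Pow(Z, -1))) = 1)
Function('X')(L) = Add(-310, L)
Function('S')(C, p) = Add(2, Mul(9, p)) (Function('S')(C, p) = Add(2, Mul(p, 9)) = Add(2, Mul(9, p)))
Mul(Function('S')(Function('d')(Add(-8, -3)), 227), Pow(Function('X')(579), -1)) = Mul(Add(2, Mul(9, 227)), Pow(Add(-310, 579), -1)) = Mul(Add(2, 2043), Pow(269, -1)) = Mul(2045, Rational(1, 269)) = Rational(2045, 269)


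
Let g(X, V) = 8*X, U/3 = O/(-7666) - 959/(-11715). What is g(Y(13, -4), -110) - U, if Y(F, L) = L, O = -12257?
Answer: -1108885809/29935730 ≈ -37.042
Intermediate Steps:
U = 150942449/29935730 (U = 3*(-12257/(-7666) - 959/(-11715)) = 3*(-12257*(-1/7666) - 959*(-1/11715)) = 3*(12257/7666 + 959/11715) = 3*(150942449/89807190) = 150942449/29935730 ≈ 5.0422)
g(Y(13, -4), -110) - U = 8*(-4) - 1*150942449/29935730 = -32 - 150942449/29935730 = -1108885809/29935730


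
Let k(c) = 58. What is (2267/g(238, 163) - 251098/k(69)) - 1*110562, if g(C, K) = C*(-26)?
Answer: -20617534979/179452 ≈ -1.1489e+5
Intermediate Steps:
g(C, K) = -26*C
(2267/g(238, 163) - 251098/k(69)) - 1*110562 = (2267/((-26*238)) - 251098/58) - 1*110562 = (2267/(-6188) - 251098*1/58) - 110562 = (2267*(-1/6188) - 125549/29) - 110562 = (-2267/6188 - 125549/29) - 110562 = -776962955/179452 - 110562 = -20617534979/179452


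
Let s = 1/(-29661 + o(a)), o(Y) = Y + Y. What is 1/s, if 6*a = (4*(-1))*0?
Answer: -29661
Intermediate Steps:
a = 0 (a = ((4*(-1))*0)/6 = (-4*0)/6 = (1/6)*0 = 0)
o(Y) = 2*Y
s = -1/29661 (s = 1/(-29661 + 2*0) = 1/(-29661 + 0) = 1/(-29661) = -1/29661 ≈ -3.3714e-5)
1/s = 1/(-1/29661) = -29661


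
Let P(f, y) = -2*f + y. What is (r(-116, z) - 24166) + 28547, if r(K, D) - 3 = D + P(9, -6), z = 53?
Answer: 4413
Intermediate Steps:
P(f, y) = y - 2*f
r(K, D) = -21 + D (r(K, D) = 3 + (D + (-6 - 2*9)) = 3 + (D + (-6 - 18)) = 3 + (D - 24) = 3 + (-24 + D) = -21 + D)
(r(-116, z) - 24166) + 28547 = ((-21 + 53) - 24166) + 28547 = (32 - 24166) + 28547 = -24134 + 28547 = 4413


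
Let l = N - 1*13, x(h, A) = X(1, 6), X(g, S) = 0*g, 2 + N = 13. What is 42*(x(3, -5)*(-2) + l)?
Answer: -84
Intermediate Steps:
N = 11 (N = -2 + 13 = 11)
X(g, S) = 0
x(h, A) = 0
l = -2 (l = 11 - 1*13 = 11 - 13 = -2)
42*(x(3, -5)*(-2) + l) = 42*(0*(-2) - 2) = 42*(0 - 2) = 42*(-2) = -84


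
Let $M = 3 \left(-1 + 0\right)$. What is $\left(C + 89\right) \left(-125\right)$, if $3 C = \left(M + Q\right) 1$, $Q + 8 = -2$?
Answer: $- \frac{31750}{3} \approx -10583.0$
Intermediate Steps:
$Q = -10$ ($Q = -8 - 2 = -10$)
$M = -3$ ($M = 3 \left(-1\right) = -3$)
$C = - \frac{13}{3}$ ($C = \frac{\left(-3 - 10\right) 1}{3} = \frac{\left(-13\right) 1}{3} = \frac{1}{3} \left(-13\right) = - \frac{13}{3} \approx -4.3333$)
$\left(C + 89\right) \left(-125\right) = \left(- \frac{13}{3} + 89\right) \left(-125\right) = \frac{254}{3} \left(-125\right) = - \frac{31750}{3}$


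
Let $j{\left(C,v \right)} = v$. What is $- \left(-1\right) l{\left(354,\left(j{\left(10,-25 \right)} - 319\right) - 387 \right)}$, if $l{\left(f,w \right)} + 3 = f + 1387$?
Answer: $1738$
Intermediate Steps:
$l{\left(f,w \right)} = 1384 + f$ ($l{\left(f,w \right)} = -3 + \left(f + 1387\right) = -3 + \left(1387 + f\right) = 1384 + f$)
$- \left(-1\right) l{\left(354,\left(j{\left(10,-25 \right)} - 319\right) - 387 \right)} = - \left(-1\right) \left(1384 + 354\right) = - \left(-1\right) 1738 = \left(-1\right) \left(-1738\right) = 1738$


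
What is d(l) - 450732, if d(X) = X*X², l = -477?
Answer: -108982065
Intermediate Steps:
d(X) = X³
d(l) - 450732 = (-477)³ - 450732 = -108531333 - 450732 = -108982065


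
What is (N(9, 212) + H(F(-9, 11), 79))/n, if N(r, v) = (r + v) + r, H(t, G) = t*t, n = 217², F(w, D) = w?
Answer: 311/47089 ≈ 0.0066045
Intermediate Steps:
n = 47089
H(t, G) = t²
N(r, v) = v + 2*r
(N(9, 212) + H(F(-9, 11), 79))/n = ((212 + 2*9) + (-9)²)/47089 = ((212 + 18) + 81)*(1/47089) = (230 + 81)*(1/47089) = 311*(1/47089) = 311/47089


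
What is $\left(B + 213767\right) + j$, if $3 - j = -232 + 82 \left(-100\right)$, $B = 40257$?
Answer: $262459$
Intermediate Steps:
$j = 8435$ ($j = 3 - \left(-232 + 82 \left(-100\right)\right) = 3 - \left(-232 - 8200\right) = 3 - -8432 = 3 + 8432 = 8435$)
$\left(B + 213767\right) + j = \left(40257 + 213767\right) + 8435 = 254024 + 8435 = 262459$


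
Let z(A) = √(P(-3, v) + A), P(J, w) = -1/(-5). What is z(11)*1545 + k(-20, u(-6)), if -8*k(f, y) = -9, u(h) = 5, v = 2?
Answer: 9/8 + 618*√70 ≈ 5171.7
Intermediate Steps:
k(f, y) = 9/8 (k(f, y) = -⅛*(-9) = 9/8)
P(J, w) = ⅕ (P(J, w) = -1*(-⅕) = ⅕)
z(A) = √(⅕ + A)
z(11)*1545 + k(-20, u(-6)) = (√(5 + 25*11)/5)*1545 + 9/8 = (√(5 + 275)/5)*1545 + 9/8 = (√280/5)*1545 + 9/8 = ((2*√70)/5)*1545 + 9/8 = (2*√70/5)*1545 + 9/8 = 618*√70 + 9/8 = 9/8 + 618*√70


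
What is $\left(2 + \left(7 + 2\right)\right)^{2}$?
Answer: $121$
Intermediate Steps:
$\left(2 + \left(7 + 2\right)\right)^{2} = \left(2 + 9\right)^{2} = 11^{2} = 121$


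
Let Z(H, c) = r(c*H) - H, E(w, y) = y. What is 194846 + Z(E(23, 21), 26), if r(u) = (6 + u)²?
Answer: 499529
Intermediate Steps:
Z(H, c) = (6 + H*c)² - H (Z(H, c) = (6 + c*H)² - H = (6 + H*c)² - H)
194846 + Z(E(23, 21), 26) = 194846 + ((6 + 21*26)² - 1*21) = 194846 + ((6 + 546)² - 21) = 194846 + (552² - 21) = 194846 + (304704 - 21) = 194846 + 304683 = 499529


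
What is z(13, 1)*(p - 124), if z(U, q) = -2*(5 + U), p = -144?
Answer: 9648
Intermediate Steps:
z(U, q) = -10 - 2*U
z(13, 1)*(p - 124) = (-10 - 2*13)*(-144 - 124) = (-10 - 26)*(-268) = -36*(-268) = 9648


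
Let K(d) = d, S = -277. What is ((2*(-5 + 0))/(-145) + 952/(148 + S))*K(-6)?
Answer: 54700/1247 ≈ 43.865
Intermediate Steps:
((2*(-5 + 0))/(-145) + 952/(148 + S))*K(-6) = ((2*(-5 + 0))/(-145) + 952/(148 - 277))*(-6) = ((2*(-5))*(-1/145) + 952/(-129))*(-6) = (-10*(-1/145) + 952*(-1/129))*(-6) = (2/29 - 952/129)*(-6) = -27350/3741*(-6) = 54700/1247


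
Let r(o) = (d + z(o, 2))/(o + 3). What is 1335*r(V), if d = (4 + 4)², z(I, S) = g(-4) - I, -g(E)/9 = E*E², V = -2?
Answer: 857070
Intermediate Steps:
g(E) = -9*E³ (g(E) = -9*E*E² = -9*E³)
z(I, S) = 576 - I (z(I, S) = -9*(-4)³ - I = -9*(-64) - I = 576 - I)
d = 64 (d = 8² = 64)
r(o) = (640 - o)/(3 + o) (r(o) = (64 + (576 - o))/(o + 3) = (640 - o)/(3 + o))
1335*r(V) = 1335*((640 - 1*(-2))/(3 - 2)) = 1335*((640 + 2)/1) = 1335*(1*642) = 1335*642 = 857070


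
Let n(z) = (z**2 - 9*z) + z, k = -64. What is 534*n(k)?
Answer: 2460672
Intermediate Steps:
n(z) = z**2 - 8*z
534*n(k) = 534*(-64*(-8 - 64)) = 534*(-64*(-72)) = 534*4608 = 2460672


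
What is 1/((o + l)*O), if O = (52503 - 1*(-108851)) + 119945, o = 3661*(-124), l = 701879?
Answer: 1/69738241585 ≈ 1.4339e-11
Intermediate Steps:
o = -453964
O = 281299 (O = (52503 + 108851) + 119945 = 161354 + 119945 = 281299)
1/((o + l)*O) = 1/((-453964 + 701879)*281299) = (1/281299)/247915 = (1/247915)*(1/281299) = 1/69738241585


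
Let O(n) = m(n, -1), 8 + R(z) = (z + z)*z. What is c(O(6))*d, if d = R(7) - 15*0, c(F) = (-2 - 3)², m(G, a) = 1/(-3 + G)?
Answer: 2250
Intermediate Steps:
R(z) = -8 + 2*z² (R(z) = -8 + (z + z)*z = -8 + (2*z)*z = -8 + 2*z²)
O(n) = 1/(-3 + n)
c(F) = 25 (c(F) = (-5)² = 25)
d = 90 (d = (-8 + 2*7²) - 15*0 = (-8 + 2*49) + 0 = (-8 + 98) + 0 = 90 + 0 = 90)
c(O(6))*d = 25*90 = 2250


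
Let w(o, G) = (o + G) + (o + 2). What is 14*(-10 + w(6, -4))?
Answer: 0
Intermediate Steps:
w(o, G) = 2 + G + 2*o (w(o, G) = (G + o) + (2 + o) = 2 + G + 2*o)
14*(-10 + w(6, -4)) = 14*(-10 + (2 - 4 + 2*6)) = 14*(-10 + (2 - 4 + 12)) = 14*(-10 + 10) = 14*0 = 0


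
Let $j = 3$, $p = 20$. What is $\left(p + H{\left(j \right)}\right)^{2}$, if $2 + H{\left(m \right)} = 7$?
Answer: $625$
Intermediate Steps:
$H{\left(m \right)} = 5$ ($H{\left(m \right)} = -2 + 7 = 5$)
$\left(p + H{\left(j \right)}\right)^{2} = \left(20 + 5\right)^{2} = 25^{2} = 625$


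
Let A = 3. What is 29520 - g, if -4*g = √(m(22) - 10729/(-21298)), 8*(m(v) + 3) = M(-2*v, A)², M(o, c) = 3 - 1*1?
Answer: 29520 + 3*I*√25152938/42596 ≈ 29520.0 + 0.35322*I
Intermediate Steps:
M(o, c) = 2 (M(o, c) = 3 - 1 = 2)
m(v) = -5/2 (m(v) = -3 + (⅛)*2² = -3 + (⅛)*4 = -3 + ½ = -5/2)
g = -3*I*√25152938/42596 (g = -√(-5/2 - 10729/(-21298))/4 = -√(-5/2 - 10729*(-1/21298))/4 = -√(-5/2 + 10729/21298)/4 = -3*I*√25152938/42596 ≈ -0.35322*I)
29520 - g = 29520 - (-3)*I*√25152938/42596 = 29520 + 3*I*√25152938/42596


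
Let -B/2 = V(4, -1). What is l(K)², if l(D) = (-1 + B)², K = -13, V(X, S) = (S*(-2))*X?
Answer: 83521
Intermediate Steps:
V(X, S) = -2*S*X (V(X, S) = (-2*S)*X = -2*S*X)
B = -16 (B = -(-4)*(-1)*4 = -2*8 = -16)
l(D) = 289 (l(D) = (-1 - 16)² = (-17)² = 289)
l(K)² = 289² = 83521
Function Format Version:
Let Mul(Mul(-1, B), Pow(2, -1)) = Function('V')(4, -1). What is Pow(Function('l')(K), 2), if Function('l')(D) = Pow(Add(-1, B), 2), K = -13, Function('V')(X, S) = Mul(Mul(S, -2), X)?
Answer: 83521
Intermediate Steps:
Function('V')(X, S) = Mul(-2, S, X) (Function('V')(X, S) = Mul(Mul(-2, S), X) = Mul(-2, S, X))
B = -16 (B = Mul(-2, Mul(-2, -1, 4)) = Mul(-2, 8) = -16)
Function('l')(D) = 289 (Function('l')(D) = Pow(Add(-1, -16), 2) = Pow(-17, 2) = 289)
Pow(Function('l')(K), 2) = Pow(289, 2) = 83521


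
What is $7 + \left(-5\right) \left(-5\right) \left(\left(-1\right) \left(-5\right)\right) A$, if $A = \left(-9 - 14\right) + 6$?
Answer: $-2118$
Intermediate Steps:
$A = -17$ ($A = -23 + 6 = -17$)
$7 + \left(-5\right) \left(-5\right) \left(\left(-1\right) \left(-5\right)\right) A = 7 + \left(-5\right) \left(-5\right) \left(\left(-1\right) \left(-5\right)\right) \left(-17\right) = 7 + 25 \cdot 5 \left(-17\right) = 7 + 125 \left(-17\right) = 7 - 2125 = -2118$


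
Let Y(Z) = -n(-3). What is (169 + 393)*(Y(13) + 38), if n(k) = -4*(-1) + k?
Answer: 20794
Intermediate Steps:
n(k) = 4 + k
Y(Z) = -1 (Y(Z) = -(4 - 3) = -1*1 = -1)
(169 + 393)*(Y(13) + 38) = (169 + 393)*(-1 + 38) = 562*37 = 20794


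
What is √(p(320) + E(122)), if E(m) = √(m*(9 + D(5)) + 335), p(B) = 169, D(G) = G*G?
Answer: √(169 + √4483) ≈ 15.361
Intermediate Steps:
D(G) = G²
E(m) = √(335 + 34*m) (E(m) = √(m*(9 + 5²) + 335) = √(m*(9 + 25) + 335) = √(m*34 + 335) = √(34*m + 335) = √(335 + 34*m))
√(p(320) + E(122)) = √(169 + √(335 + 34*122)) = √(169 + √(335 + 4148)) = √(169 + √4483)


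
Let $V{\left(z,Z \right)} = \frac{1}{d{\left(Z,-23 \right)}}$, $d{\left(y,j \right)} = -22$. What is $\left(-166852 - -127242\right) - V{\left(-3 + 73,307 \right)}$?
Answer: $- \frac{871419}{22} \approx -39610.0$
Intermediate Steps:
$V{\left(z,Z \right)} = - \frac{1}{22}$ ($V{\left(z,Z \right)} = \frac{1}{-22} = - \frac{1}{22}$)
$\left(-166852 - -127242\right) - V{\left(-3 + 73,307 \right)} = \left(-166852 - -127242\right) - - \frac{1}{22} = \left(-166852 + 127242\right) + \frac{1}{22} = -39610 + \frac{1}{22} = - \frac{871419}{22}$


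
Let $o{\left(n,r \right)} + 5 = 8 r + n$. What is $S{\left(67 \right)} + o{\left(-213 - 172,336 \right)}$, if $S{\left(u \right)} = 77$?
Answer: $2375$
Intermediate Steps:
$o{\left(n,r \right)} = -5 + n + 8 r$ ($o{\left(n,r \right)} = -5 + \left(8 r + n\right) = -5 + \left(n + 8 r\right) = -5 + n + 8 r$)
$S{\left(67 \right)} + o{\left(-213 - 172,336 \right)} = 77 - -2298 = 77 + 2298 = 2375$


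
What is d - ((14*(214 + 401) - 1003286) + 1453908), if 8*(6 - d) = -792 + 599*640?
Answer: -507047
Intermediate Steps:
d = -47815 (d = 6 - (-792 + 599*640)/8 = 6 - (-792 + 383360)/8 = 6 - ⅛*382568 = 6 - 47821 = -47815)
d - ((14*(214 + 401) - 1003286) + 1453908) = -47815 - ((14*(214 + 401) - 1003286) + 1453908) = -47815 - ((14*615 - 1003286) + 1453908) = -47815 - ((8610 - 1003286) + 1453908) = -47815 - (-994676 + 1453908) = -47815 - 1*459232 = -47815 - 459232 = -507047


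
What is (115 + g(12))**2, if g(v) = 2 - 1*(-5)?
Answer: 14884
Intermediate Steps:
g(v) = 7 (g(v) = 2 + 5 = 7)
(115 + g(12))**2 = (115 + 7)**2 = 122**2 = 14884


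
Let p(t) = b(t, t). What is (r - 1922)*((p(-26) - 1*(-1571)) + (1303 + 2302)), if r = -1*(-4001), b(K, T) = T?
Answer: 10706850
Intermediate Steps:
p(t) = t
r = 4001
(r - 1922)*((p(-26) - 1*(-1571)) + (1303 + 2302)) = (4001 - 1922)*((-26 - 1*(-1571)) + (1303 + 2302)) = 2079*((-26 + 1571) + 3605) = 2079*(1545 + 3605) = 2079*5150 = 10706850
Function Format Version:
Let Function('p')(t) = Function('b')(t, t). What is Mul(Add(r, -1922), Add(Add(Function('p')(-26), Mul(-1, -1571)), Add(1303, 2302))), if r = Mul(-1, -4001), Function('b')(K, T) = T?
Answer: 10706850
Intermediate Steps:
Function('p')(t) = t
r = 4001
Mul(Add(r, -1922), Add(Add(Function('p')(-26), Mul(-1, -1571)), Add(1303, 2302))) = Mul(Add(4001, -1922), Add(Add(-26, Mul(-1, -1571)), Add(1303, 2302))) = Mul(2079, Add(Add(-26, 1571), 3605)) = Mul(2079, Add(1545, 3605)) = Mul(2079, 5150) = 10706850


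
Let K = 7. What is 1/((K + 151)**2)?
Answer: 1/24964 ≈ 4.0058e-5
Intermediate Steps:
1/((K + 151)**2) = 1/((7 + 151)**2) = 1/(158**2) = 1/24964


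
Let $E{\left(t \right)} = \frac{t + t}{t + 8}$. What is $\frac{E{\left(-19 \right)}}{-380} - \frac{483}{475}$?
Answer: $- \frac{10721}{10450} \approx -1.0259$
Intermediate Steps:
$E{\left(t \right)} = \frac{2 t}{8 + t}$
$\frac{E{\left(-19 \right)}}{-380} - \frac{483}{475} = \frac{2 \left(-19\right) \frac{1}{8 - 19}}{-380} - \frac{483}{475} = 2 \left(-19\right) \frac{1}{-11} \left(- \frac{1}{380}\right) - \frac{483}{475} = 2 \left(-19\right) \left(- \frac{1}{11}\right) \left(- \frac{1}{380}\right) - \frac{483}{475} = \frac{38}{11} \left(- \frac{1}{380}\right) - \frac{483}{475} = - \frac{1}{110} - \frac{483}{475} = - \frac{10721}{10450}$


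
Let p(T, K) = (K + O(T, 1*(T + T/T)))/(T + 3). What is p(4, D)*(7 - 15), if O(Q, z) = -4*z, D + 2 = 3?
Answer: 152/7 ≈ 21.714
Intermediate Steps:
D = 1 (D = -2 + 3 = 1)
p(T, K) = (-4 + K - 4*T)/(3 + T) (p(T, K) = (K - 4*(T + T/T))/(T + 3) = (K - 4*(T + 1))/(3 + T) = (K - 4*(1 + T))/(3 + T) = (K + (-4 - 4*T))/(3 + T) = (-4 + K - 4*T)/(3 + T))
p(4, D)*(7 - 15) = ((-4 + 1 - 4*4)/(3 + 4))*(7 - 15) = ((-4 + 1 - 16)/7)*(-8) = ((⅐)*(-19))*(-8) = -19/7*(-8) = 152/7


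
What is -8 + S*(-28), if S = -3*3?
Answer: 244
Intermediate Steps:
S = -9
-8 + S*(-28) = -8 - 9*(-28) = -8 + 252 = 244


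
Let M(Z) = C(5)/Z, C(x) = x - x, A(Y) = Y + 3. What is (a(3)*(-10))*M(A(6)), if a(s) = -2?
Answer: 0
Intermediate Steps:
A(Y) = 3 + Y
C(x) = 0
M(Z) = 0 (M(Z) = 0/Z = 0)
(a(3)*(-10))*M(A(6)) = -2*(-10)*0 = 20*0 = 0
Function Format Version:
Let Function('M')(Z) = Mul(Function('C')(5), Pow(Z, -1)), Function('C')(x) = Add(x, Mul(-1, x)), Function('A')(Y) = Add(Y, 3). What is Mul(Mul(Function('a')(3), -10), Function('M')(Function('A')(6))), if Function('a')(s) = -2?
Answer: 0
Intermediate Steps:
Function('A')(Y) = Add(3, Y)
Function('C')(x) = 0
Function('M')(Z) = 0 (Function('M')(Z) = Mul(0, Pow(Z, -1)) = 0)
Mul(Mul(Function('a')(3), -10), Function('M')(Function('A')(6))) = Mul(Mul(-2, -10), 0) = Mul(20, 0) = 0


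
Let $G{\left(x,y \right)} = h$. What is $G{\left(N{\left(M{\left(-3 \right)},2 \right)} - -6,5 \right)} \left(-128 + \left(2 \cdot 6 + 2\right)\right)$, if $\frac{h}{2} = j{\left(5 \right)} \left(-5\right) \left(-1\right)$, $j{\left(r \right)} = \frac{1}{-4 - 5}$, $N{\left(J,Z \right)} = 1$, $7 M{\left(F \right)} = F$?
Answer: $\frac{380}{3} \approx 126.67$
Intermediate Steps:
$M{\left(F \right)} = \frac{F}{7}$
$j{\left(r \right)} = - \frac{1}{9}$ ($j{\left(r \right)} = \frac{1}{-9} = - \frac{1}{9}$)
$h = - \frac{10}{9}$ ($h = 2 \left(- \frac{1}{9}\right) \left(-5\right) \left(-1\right) = 2 \cdot \frac{5}{9} \left(-1\right) = 2 \left(- \frac{5}{9}\right) = - \frac{10}{9} \approx -1.1111$)
$G{\left(x,y \right)} = - \frac{10}{9}$
$G{\left(N{\left(M{\left(-3 \right)},2 \right)} - -6,5 \right)} \left(-128 + \left(2 \cdot 6 + 2\right)\right) = - \frac{10 \left(-128 + \left(2 \cdot 6 + 2\right)\right)}{9} = - \frac{10 \left(-128 + \left(12 + 2\right)\right)}{9} = - \frac{10 \left(-128 + 14\right)}{9} = \left(- \frac{10}{9}\right) \left(-114\right) = \frac{380}{3}$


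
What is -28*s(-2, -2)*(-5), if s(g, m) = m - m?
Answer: 0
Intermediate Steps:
s(g, m) = 0
-28*s(-2, -2)*(-5) = -28*0*(-5) = 0*(-5) = 0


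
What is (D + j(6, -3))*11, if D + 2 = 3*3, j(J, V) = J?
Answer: 143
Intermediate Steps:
D = 7 (D = -2 + 3*3 = -2 + 9 = 7)
(D + j(6, -3))*11 = (7 + 6)*11 = 13*11 = 143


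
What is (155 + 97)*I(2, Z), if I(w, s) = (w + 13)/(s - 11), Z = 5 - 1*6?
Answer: -315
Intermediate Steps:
Z = -1 (Z = 5 - 6 = -1)
I(w, s) = (13 + w)/(-11 + s)
(155 + 97)*I(2, Z) = (155 + 97)*((13 + 2)/(-11 - 1)) = 252*(15/(-12)) = 252*(-1/12*15) = 252*(-5/4) = -315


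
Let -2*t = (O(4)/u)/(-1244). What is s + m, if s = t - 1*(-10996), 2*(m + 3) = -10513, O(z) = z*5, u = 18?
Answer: 64225859/11196 ≈ 5736.5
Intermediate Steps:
O(z) = 5*z
t = 5/11196 (t = -(5*4)/18/(2*(-1244)) = -20*(1/18)*(-1)/(2*1244) = -5*(-1)/(9*1244) = -½*(-5/5598) = 5/11196 ≈ 0.00044659)
m = -10519/2 (m = -3 + (½)*(-10513) = -3 - 10513/2 = -10519/2 ≈ -5259.5)
s = 123111221/11196 (s = 5/11196 - 1*(-10996) = 5/11196 + 10996 = 123111221/11196 ≈ 10996.)
s + m = 123111221/11196 - 10519/2 = 64225859/11196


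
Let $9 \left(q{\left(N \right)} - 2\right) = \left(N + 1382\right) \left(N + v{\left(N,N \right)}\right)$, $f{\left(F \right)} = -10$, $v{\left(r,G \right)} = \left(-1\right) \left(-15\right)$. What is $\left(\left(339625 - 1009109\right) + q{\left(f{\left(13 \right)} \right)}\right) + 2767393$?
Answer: $\frac{18888059}{9} \approx 2.0987 \cdot 10^{6}$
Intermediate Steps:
$v{\left(r,G \right)} = 15$
$q{\left(N \right)} = 2 + \frac{\left(15 + N\right) \left(1382 + N\right)}{9}$ ($q{\left(N \right)} = 2 + \frac{\left(N + 1382\right) \left(N + 15\right)}{9} = 2 + \frac{\left(1382 + N\right) \left(15 + N\right)}{9} = 2 + \frac{\left(15 + N\right) \left(1382 + N\right)}{9}$)
$\left(\left(339625 - 1009109\right) + q{\left(f{\left(13 \right)} \right)}\right) + 2767393 = \left(\left(339625 - 1009109\right) + \left(\frac{6916}{3} + \frac{\left(-10\right)^{2}}{9} + \frac{1397}{9} \left(-10\right)\right)\right) + 2767393 = \left(-669484 + \left(\frac{6916}{3} + \frac{1}{9} \cdot 100 - \frac{13970}{9}\right)\right) + 2767393 = \left(-669484 + \left(\frac{6916}{3} + \frac{100}{9} - \frac{13970}{9}\right)\right) + 2767393 = \left(-669484 + \frac{6878}{9}\right) + 2767393 = - \frac{6018478}{9} + 2767393 = \frac{18888059}{9}$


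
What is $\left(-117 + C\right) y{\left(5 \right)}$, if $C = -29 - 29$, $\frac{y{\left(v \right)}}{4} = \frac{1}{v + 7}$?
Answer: $- \frac{175}{3} \approx -58.333$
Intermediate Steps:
$y{\left(v \right)} = \frac{4}{7 + v}$ ($y{\left(v \right)} = \frac{4}{v + 7} = \frac{4}{7 + v}$)
$C = -58$
$\left(-117 + C\right) y{\left(5 \right)} = \left(-117 - 58\right) \frac{4}{7 + 5} = - 175 \cdot \frac{4}{12} = - 175 \cdot 4 \cdot \frac{1}{12} = \left(-175\right) \frac{1}{3} = - \frac{175}{3}$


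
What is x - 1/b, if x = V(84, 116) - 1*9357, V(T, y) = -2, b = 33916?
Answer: -317419845/33916 ≈ -9359.0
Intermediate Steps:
x = -9359 (x = -2 - 1*9357 = -2 - 9357 = -9359)
x - 1/b = -9359 - 1/33916 = -317419845/33916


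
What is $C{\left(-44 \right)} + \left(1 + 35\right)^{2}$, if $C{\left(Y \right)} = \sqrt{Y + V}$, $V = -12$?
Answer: $1296 + 2 i \sqrt{14} \approx 1296.0 + 7.4833 i$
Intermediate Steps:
$C{\left(Y \right)} = \sqrt{-12 + Y}$ ($C{\left(Y \right)} = \sqrt{Y - 12} = \sqrt{-12 + Y}$)
$C{\left(-44 \right)} + \left(1 + 35\right)^{2} = \sqrt{-12 - 44} + \left(1 + 35\right)^{2} = \sqrt{-56} + 36^{2} = 2 i \sqrt{14} + 1296 = 1296 + 2 i \sqrt{14}$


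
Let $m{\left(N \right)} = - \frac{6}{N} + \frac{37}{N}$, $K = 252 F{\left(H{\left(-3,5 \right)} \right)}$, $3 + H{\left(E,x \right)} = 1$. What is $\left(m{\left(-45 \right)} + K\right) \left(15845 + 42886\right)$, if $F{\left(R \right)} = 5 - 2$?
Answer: $\frac{665402653}{15} \approx 4.436 \cdot 10^{7}$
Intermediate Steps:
$H{\left(E,x \right)} = -2$ ($H{\left(E,x \right)} = -3 + 1 = -2$)
$F{\left(R \right)} = 3$ ($F{\left(R \right)} = 5 - 2 = 3$)
$K = 756$ ($K = 252 \cdot 3 = 756$)
$m{\left(N \right)} = \frac{31}{N}$
$\left(m{\left(-45 \right)} + K\right) \left(15845 + 42886\right) = \left(\frac{31}{-45} + 756\right) \left(15845 + 42886\right) = \left(31 \left(- \frac{1}{45}\right) + 756\right) 58731 = \left(- \frac{31}{45} + 756\right) 58731 = \frac{33989}{45} \cdot 58731 = \frac{665402653}{15}$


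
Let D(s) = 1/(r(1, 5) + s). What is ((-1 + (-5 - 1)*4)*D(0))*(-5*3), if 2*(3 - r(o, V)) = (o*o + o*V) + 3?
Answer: -250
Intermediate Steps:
r(o, V) = 3/2 - o²/2 - V*o/2 (r(o, V) = 3 - ((o*o + o*V) + 3)/2 = 3 - ((o² + V*o) + 3)/2 = 3 - (3 + o² + V*o)/2 = 3 + (-3/2 - o²/2 - V*o/2) = 3/2 - o²/2 - V*o/2)
D(s) = 1/(-3/2 + s) (D(s) = 1/((3/2 - ½*1² - ½*5*1) + s) = 1/((3/2 - ½*1 - 5/2) + s) = 1/((3/2 - ½ - 5/2) + s) = 1/(-3/2 + s))
((-1 + (-5 - 1)*4)*D(0))*(-5*3) = ((-1 + (-5 - 1)*4)*(2/(-3 + 2*0)))*(-5*3) = ((-1 - 6*4)*(2/(-3 + 0)))*(-15) = ((-1 - 24)*(2/(-3)))*(-15) = -50*(-1)/3*(-15) = -25*(-⅔)*(-15) = (50/3)*(-15) = -250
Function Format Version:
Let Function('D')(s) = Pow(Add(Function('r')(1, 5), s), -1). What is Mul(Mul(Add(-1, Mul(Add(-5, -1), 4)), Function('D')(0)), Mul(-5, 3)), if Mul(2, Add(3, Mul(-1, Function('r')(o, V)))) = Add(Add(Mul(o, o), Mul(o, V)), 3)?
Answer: -250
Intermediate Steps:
Function('r')(o, V) = Add(Rational(3, 2), Mul(Rational(-1, 2), Pow(o, 2)), Mul(Rational(-1, 2), V, o)) (Function('r')(o, V) = Add(3, Mul(Rational(-1, 2), Add(Add(Mul(o, o), Mul(o, V)), 3))) = Add(3, Mul(Rational(-1, 2), Add(Add(Pow(o, 2), Mul(V, o)), 3))) = Add(3, Mul(Rational(-1, 2), Add(3, Pow(o, 2), Mul(V, o)))) = Add(3, Add(Rational(-3, 2), Mul(Rational(-1, 2), Pow(o, 2)), Mul(Rational(-1, 2), V, o))) = Add(Rational(3, 2), Mul(Rational(-1, 2), Pow(o, 2)), Mul(Rational(-1, 2), V, o)))
Function('D')(s) = Pow(Add(Rational(-3, 2), s), -1) (Function('D')(s) = Pow(Add(Add(Rational(3, 2), Mul(Rational(-1, 2), Pow(1, 2)), Mul(Rational(-1, 2), 5, 1)), s), -1) = Pow(Add(Add(Rational(3, 2), Mul(Rational(-1, 2), 1), Rational(-5, 2)), s), -1) = Pow(Add(Add(Rational(3, 2), Rational(-1, 2), Rational(-5, 2)), s), -1) = Pow(Add(Rational(-3, 2), s), -1))
Mul(Mul(Add(-1, Mul(Add(-5, -1), 4)), Function('D')(0)), Mul(-5, 3)) = Mul(Mul(Add(-1, Mul(Add(-5, -1), 4)), Mul(2, Pow(Add(-3, Mul(2, 0)), -1))), Mul(-5, 3)) = Mul(Mul(Add(-1, Mul(-6, 4)), Mul(2, Pow(Add(-3, 0), -1))), -15) = Mul(Mul(Add(-1, -24), Mul(2, Pow(-3, -1))), -15) = Mul(Mul(-25, Mul(2, Rational(-1, 3))), -15) = Mul(Mul(-25, Rational(-2, 3)), -15) = Mul(Rational(50, 3), -15) = -250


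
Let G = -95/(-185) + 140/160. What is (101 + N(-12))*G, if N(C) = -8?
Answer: 38223/296 ≈ 129.13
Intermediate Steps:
G = 411/296 (G = -95*(-1/185) + 140*(1/160) = 19/37 + 7/8 = 411/296 ≈ 1.3885)
(101 + N(-12))*G = (101 - 8)*(411/296) = 93*(411/296) = 38223/296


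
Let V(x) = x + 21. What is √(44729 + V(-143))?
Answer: √44607 ≈ 211.20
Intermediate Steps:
V(x) = 21 + x
√(44729 + V(-143)) = √(44729 + (21 - 143)) = √(44729 - 122) = √44607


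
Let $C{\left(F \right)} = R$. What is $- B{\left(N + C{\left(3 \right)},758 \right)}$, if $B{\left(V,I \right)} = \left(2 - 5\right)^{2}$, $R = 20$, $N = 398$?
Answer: $-9$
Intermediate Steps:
$C{\left(F \right)} = 20$
$B{\left(V,I \right)} = 9$ ($B{\left(V,I \right)} = \left(-3\right)^{2} = 9$)
$- B{\left(N + C{\left(3 \right)},758 \right)} = \left(-1\right) 9 = -9$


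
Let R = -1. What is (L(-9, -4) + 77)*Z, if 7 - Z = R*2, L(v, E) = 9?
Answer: 774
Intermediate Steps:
Z = 9 (Z = 7 - (-1)*2 = 7 - 1*(-2) = 7 + 2 = 9)
(L(-9, -4) + 77)*Z = (9 + 77)*9 = 86*9 = 774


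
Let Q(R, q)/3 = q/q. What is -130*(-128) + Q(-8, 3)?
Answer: 16643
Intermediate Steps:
Q(R, q) = 3 (Q(R, q) = 3*(q/q) = 3*1 = 3)
-130*(-128) + Q(-8, 3) = -130*(-128) + 3 = 16640 + 3 = 16643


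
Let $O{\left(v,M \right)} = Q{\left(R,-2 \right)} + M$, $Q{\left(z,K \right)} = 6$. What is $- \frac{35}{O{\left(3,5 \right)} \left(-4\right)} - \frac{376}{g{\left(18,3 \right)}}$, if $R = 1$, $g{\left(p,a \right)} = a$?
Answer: $- \frac{16439}{132} \approx -124.54$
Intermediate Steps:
$O{\left(v,M \right)} = 6 + M$
$- \frac{35}{O{\left(3,5 \right)} \left(-4\right)} - \frac{376}{g{\left(18,3 \right)}} = - \frac{35}{\left(6 + 5\right) \left(-4\right)} - \frac{376}{3} = - \frac{35}{11 \left(-4\right)} - \frac{376}{3} = - \frac{35}{-44} - \frac{376}{3} = \left(-35\right) \left(- \frac{1}{44}\right) - \frac{376}{3} = \frac{35}{44} - \frac{376}{3} = - \frac{16439}{132}$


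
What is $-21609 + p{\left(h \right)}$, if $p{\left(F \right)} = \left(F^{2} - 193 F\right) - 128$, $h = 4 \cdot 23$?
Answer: $-31029$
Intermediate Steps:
$h = 92$
$p{\left(F \right)} = -128 + F^{2} - 193 F$
$-21609 + p{\left(h \right)} = -21609 - \left(17884 - 8464\right) = -21609 - 9420 = -31029$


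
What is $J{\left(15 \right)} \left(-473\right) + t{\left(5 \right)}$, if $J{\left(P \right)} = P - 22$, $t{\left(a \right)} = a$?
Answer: $3316$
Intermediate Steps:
$J{\left(P \right)} = -22 + P$
$J{\left(15 \right)} \left(-473\right) + t{\left(5 \right)} = \left(-22 + 15\right) \left(-473\right) + 5 = \left(-7\right) \left(-473\right) + 5 = 3311 + 5 = 3316$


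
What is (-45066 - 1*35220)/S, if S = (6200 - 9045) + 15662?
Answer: -80286/12817 ≈ -6.2640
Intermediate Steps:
S = 12817 (S = -2845 + 15662 = 12817)
(-45066 - 1*35220)/S = (-45066 - 1*35220)/12817 = (-45066 - 35220)*(1/12817) = -80286*1/12817 = -80286/12817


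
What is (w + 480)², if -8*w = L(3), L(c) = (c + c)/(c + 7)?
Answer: 368524809/1600 ≈ 2.3033e+5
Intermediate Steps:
L(c) = 2*c/(7 + c) (L(c) = (2*c)/(7 + c) = 2*c/(7 + c))
w = -3/40 (w = -3/(4*(7 + 3)) = -3/(4*10) = -⅛*⅗ = -3/40 ≈ -0.075000)
(w + 480)² = (-3/40 + 480)² = (19197/40)² = 368524809/1600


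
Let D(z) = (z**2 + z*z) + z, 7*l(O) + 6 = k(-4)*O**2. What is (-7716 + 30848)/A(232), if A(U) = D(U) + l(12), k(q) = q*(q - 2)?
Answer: 80962/379305 ≈ 0.21345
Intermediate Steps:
k(q) = q*(-2 + q)
l(O) = -6/7 + 24*O**2/7 (l(O) = -6/7 + ((-4*(-2 - 4))*O**2)/7 = -6/7 + ((-4*(-6))*O**2)/7 = -6/7 + (24*O**2)/7 = -6/7 + 24*O**2/7)
D(z) = z + 2*z**2 (D(z) = (z**2 + z**2) + z = 2*z**2 + z = z + 2*z**2)
A(U) = 3450/7 + U*(1 + 2*U) (A(U) = U*(1 + 2*U) + (-6/7 + (24/7)*12**2) = U*(1 + 2*U) + (-6/7 + (24/7)*144) = U*(1 + 2*U) + (-6/7 + 3456/7) = U*(1 + 2*U) + 3450/7 = 3450/7 + U*(1 + 2*U))
(-7716 + 30848)/A(232) = (-7716 + 30848)/(3450/7 + 232 + 2*232**2) = 23132/(3450/7 + 232 + 2*53824) = 23132/(3450/7 + 232 + 107648) = 23132/(758610/7) = 23132*(7/758610) = 80962/379305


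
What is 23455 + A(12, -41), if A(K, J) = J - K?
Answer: 23402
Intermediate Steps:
23455 + A(12, -41) = 23455 + (-41 - 1*12) = 23455 + (-41 - 12) = 23455 - 53 = 23402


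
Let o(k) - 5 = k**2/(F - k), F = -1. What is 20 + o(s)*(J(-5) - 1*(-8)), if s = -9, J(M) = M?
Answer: 523/8 ≈ 65.375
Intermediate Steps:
o(k) = 5 + k**2/(-1 - k)
20 + o(s)*(J(-5) - 1*(-8)) = 20 + ((5 - 1*(-9)**2 + 5*(-9))/(1 - 9))*(-5 - 1*(-8)) = 20 + ((5 - 1*81 - 45)/(-8))*(-5 + 8) = 20 - (5 - 81 - 45)/8*3 = 20 - 1/8*(-121)*3 = 20 + (121/8)*3 = 20 + 363/8 = 523/8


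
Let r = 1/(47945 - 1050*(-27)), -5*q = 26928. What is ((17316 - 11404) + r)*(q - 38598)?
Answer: -99195342424638/381475 ≈ -2.6003e+8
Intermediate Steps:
q = -26928/5 (q = -1/5*26928 = -26928/5 ≈ -5385.6)
r = 1/76295 (r = 1/(47945 + 28350) = 1/76295 ≈ 1.3107e-5)
((17316 - 11404) + r)*(q - 38598) = ((17316 - 11404) + 1/76295)*(-26928/5 - 38598) = (5912 + 1/76295)*(-219918/5) = (451056041/76295)*(-219918/5) = -99195342424638/381475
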